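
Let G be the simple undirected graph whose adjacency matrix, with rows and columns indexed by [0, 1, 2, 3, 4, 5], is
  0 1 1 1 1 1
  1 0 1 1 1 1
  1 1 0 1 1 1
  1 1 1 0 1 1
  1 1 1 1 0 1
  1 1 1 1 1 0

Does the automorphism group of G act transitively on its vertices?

Yes

All 6 vertices are pairwise adjacent: G = K_6. Any permutation of the 6 vertices preserves K_6, so Aut(K_6) = S_6 of order 6! = 720. Under this action every vertex can be carried to every other, so G is vertex-transitive.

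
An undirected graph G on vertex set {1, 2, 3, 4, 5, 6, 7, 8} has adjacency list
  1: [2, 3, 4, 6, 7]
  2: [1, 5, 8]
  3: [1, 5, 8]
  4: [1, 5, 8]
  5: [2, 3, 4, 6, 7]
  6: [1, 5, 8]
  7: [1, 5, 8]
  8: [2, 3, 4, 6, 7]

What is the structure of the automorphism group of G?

The vertices split by degree into {1, 5, 8} (degree 5) and {2, 3, 4, 6, 7} (degree 3); every edge runs between the two parts, so G is the complete bipartite graph K_{3,5}. Automorphisms preserve the bipartition setwise (since the parts differ in size) and act as S_5 × S_3 within it; |Aut| = 720.

S_5 × S_3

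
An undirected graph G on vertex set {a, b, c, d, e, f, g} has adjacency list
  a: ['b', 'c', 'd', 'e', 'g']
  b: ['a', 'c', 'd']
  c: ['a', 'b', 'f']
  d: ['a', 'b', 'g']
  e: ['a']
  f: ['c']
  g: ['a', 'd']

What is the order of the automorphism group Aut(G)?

Degrees alone do not determine every vertex (e.g. b and c both have degree 3), but their neighbour-degree multisets differ: N(b) has degrees [3, 3, 5] while N(c) has degrees [1, 3, 5]. Repeating this refinement separates all vertices, so the only automorphism is the identity.

1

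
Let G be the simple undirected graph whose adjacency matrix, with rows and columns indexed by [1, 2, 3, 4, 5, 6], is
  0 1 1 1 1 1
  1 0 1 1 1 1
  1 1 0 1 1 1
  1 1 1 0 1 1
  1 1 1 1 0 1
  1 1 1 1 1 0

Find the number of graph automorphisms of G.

All 6 vertices are pairwise adjacent: G = K_6. Every bijection on the vertex set is an automorphism of K_6; hence Aut(K_6) ≅ S_6, order 720.

720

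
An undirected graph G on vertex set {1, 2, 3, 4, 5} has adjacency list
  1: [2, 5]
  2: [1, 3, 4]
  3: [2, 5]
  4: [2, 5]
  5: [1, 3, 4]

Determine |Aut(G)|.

The vertices split by degree into {2, 5} (degree 3) and {1, 3, 4} (degree 2); every edge runs between the two parts, so G is the complete bipartite graph K_{2,3}. The parts have unequal sizes, so no automorphism swaps them; each part is permuted independently, giving S_3 × S_2 of order 3!·2! = 12.

12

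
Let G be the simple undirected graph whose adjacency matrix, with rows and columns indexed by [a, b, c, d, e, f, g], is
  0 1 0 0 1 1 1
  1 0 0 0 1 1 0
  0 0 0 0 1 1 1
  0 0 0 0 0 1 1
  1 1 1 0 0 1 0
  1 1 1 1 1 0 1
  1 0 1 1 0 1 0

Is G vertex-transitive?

Vertex d is the only vertex of degree 2, so every automorphism fixes it; G is not vertex-transitive.

No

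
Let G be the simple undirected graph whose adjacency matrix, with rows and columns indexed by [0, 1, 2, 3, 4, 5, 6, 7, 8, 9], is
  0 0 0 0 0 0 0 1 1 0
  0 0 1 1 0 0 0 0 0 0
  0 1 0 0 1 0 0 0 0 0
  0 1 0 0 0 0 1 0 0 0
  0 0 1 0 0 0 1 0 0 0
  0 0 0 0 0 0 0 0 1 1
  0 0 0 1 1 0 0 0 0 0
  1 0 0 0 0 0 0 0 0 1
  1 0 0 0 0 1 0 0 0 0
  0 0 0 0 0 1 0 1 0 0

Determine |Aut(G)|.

G has two connected components, {0, 5, 7, 8, 9} and {1, 2, 3, 4, 6}; each is 2-regular, so G = C_5 ⊔ C_5. With two isomorphic components, Aut(G) = Aut(C_5) ≀ S_2 = (D_5 × D_5) ⋊ Z_2: permute each cycle by D_5, then optionally swap the two cycles. Order 2·(2·5)² = 200.

200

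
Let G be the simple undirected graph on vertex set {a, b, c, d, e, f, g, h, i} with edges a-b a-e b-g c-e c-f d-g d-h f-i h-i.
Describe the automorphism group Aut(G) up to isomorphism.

D_9

Every vertex has degree 2 and the graph is connected, so G is the 9-cycle C_9. C_9 has 9 rotations and 9 reflections, so Aut(C_9) ≅ D_9 of order 18.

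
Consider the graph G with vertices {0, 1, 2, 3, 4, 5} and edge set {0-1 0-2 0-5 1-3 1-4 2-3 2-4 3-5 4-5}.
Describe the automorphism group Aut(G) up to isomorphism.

(S_3 × S_3) ⋊ Z_2

G is 3-regular and bipartite with parts {1, 2, 5} and {0, 3, 4} (each part is independent and every cross-pair is an edge), so G = K_{3,3}. Each part can be permuted independently (S_3 × S_3) and the two equal-size parts can also be swapped, giving (S_3 × S_3) ⋊ Z_2 of order 2·(3!)² = 72.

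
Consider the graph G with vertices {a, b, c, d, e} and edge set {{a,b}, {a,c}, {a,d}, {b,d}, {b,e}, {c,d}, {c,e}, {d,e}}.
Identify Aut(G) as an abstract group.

the dihedral group of order 8

Vertex d is the unique vertex of degree 4; the remaining 4 vertices each have degree 3 and induce a cycle, so G is the wheel on 5 vertices with hub d. Every automorphism fixes the hub and acts on the rim 4-cycle, so Aut(G) ≅ Aut(C_4) = D_4 of order 8.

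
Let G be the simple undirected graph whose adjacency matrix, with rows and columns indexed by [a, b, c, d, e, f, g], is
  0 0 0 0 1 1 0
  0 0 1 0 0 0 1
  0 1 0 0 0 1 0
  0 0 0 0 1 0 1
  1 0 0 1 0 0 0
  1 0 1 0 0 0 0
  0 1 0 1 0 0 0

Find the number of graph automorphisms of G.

14

G is 2-regular and connected on 7 vertices, i.e. the cycle C_7. The automorphisms of the 7-cycle are exactly the symmetries of a regular 7-gon: the dihedral group D_7, |D_7| = 14.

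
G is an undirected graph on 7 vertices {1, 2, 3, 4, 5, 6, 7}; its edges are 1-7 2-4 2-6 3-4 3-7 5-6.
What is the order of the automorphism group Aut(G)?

The degree sequence is [1, 2, 2, 2, 1, 2, 2]; the two degree-1 vertices 1 and 5 are the ends of a path, so G = P_7. The only nontrivial automorphism of a path is the end-to-end reflection, so Aut(G) ≅ Z_2.

2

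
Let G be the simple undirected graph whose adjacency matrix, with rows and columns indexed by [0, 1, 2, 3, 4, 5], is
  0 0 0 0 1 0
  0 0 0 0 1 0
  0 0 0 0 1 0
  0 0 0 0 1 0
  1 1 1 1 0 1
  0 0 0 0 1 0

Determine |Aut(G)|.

Vertex 4 has degree 5 and every other vertex has degree 1, so G is the star K_{1,5} with centre 4. Any automorphism fixes the centre and permutes the 5 leaves freely, so Aut(G) ≅ S_5 of order 5! = 120.

120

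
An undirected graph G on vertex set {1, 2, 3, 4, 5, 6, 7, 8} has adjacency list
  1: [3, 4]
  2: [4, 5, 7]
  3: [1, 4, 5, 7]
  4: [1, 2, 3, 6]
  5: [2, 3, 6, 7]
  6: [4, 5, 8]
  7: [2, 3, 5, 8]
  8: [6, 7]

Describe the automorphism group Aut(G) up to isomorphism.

{e}

Degrees alone do not determine every vertex (e.g. 1 and 8 both have degree 2), but their neighbour-degree multisets differ: N(1) has degrees [4, 4] while N(8) has degrees [3, 4]. Repeating this refinement separates all vertices, so the only automorphism is the identity.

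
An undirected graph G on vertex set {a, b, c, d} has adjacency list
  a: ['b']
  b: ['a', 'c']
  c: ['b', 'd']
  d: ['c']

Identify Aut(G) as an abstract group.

the cyclic group of order 2

The degree sequence is [1, 2, 2, 1]; the two degree-1 vertices a and d are the ends of a path, so G = P_4. The only nontrivial automorphism of a path is the end-to-end reflection, so Aut(G) ≅ Z_2.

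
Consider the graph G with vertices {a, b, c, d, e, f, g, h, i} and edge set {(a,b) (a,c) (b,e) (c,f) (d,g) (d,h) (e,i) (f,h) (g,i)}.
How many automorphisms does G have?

G is 2-regular and connected on 9 vertices, i.e. the cycle C_9. C_9 has 9 rotations and 9 reflections, so Aut(C_9) ≅ D_9 of order 18.

18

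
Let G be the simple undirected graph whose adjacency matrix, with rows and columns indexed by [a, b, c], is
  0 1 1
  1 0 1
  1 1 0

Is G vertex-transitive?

All 3 vertices are pairwise adjacent: G = K_3. Any permutation of the 3 vertices preserves K_3, so Aut(K_3) = S_3 of order 3! = 6. Under this action every vertex can be carried to every other, so G is vertex-transitive.

Yes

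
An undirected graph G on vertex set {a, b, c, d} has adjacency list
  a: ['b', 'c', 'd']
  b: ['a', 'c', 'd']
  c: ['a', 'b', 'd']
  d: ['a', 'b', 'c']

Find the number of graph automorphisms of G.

Every vertex has degree 3, so G is the complete graph K_4. Any permutation of the 4 vertices preserves K_4, so Aut(K_4) = S_4 of order 4! = 24.

24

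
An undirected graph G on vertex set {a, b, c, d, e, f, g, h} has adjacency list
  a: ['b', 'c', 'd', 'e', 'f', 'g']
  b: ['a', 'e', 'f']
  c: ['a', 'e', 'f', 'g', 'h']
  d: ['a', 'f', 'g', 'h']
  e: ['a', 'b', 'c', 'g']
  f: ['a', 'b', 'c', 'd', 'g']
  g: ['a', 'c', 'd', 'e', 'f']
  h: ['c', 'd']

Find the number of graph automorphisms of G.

1

Degrees alone do not determine every vertex (e.g. c and f both have degree 5), but their neighbour-degree multisets differ: N(c) has degrees [2, 4, 5, 5, 6] while N(f) has degrees [3, 4, 5, 5, 6]. Repeating this refinement separates all vertices, so the only automorphism is the identity.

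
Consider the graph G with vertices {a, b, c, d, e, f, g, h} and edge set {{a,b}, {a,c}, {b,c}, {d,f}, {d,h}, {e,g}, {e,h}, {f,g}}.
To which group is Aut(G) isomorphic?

G has two connected components, {d, e, f, g, h} and {a, b, c}; each is 2-regular, so G = C_5 ⊔ C_3. No automorphism exchanges components of different sizes, hence Aut(G) is the direct product D_5 × D_3, order 60.

D_5 × D_3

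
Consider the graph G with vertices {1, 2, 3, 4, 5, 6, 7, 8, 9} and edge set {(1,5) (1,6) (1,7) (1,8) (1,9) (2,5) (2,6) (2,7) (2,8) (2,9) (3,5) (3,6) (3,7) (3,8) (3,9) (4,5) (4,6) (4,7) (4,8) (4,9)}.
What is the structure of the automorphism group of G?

S_4 × S_5

The vertices split by degree into {1, 2, 3, 4} (degree 5) and {5, 6, 7, 8, 9} (degree 4); every edge runs between the two parts, so G is the complete bipartite graph K_{4,5}. The parts have unequal sizes, so no automorphism swaps them; each part is permuted independently, giving S_4 × S_5 of order 4!·5! = 2880.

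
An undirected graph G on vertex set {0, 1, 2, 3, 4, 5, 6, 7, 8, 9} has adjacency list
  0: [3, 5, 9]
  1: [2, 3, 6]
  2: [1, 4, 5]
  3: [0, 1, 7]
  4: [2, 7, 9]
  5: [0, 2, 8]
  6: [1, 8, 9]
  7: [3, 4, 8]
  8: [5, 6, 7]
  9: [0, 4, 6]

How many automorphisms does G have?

G is 3-regular on 10 vertices with no triangles and no 4-cycles (girth 5): this is the Petersen graph. Viewing the Petersen graph as the Kneser graph K(5,2) — vertices are 2-subsets of {1,…,5}, edges join disjoint pairs — its automorphisms are exactly the permutations of the 5-element set, so Aut ≅ S_5 of order 120.

120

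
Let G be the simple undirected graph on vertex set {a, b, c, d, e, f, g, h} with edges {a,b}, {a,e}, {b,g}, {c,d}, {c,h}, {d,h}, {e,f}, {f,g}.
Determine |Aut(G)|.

G has two connected components, {a, b, e, f, g} and {c, d, h}; each is 2-regular, so G = C_5 ⊔ C_3. The components are non-isomorphic (different sizes), so Aut(G) = Aut(C_5) × Aut(C_3) = D_5 × D_3 of order 10·6 = 60.

60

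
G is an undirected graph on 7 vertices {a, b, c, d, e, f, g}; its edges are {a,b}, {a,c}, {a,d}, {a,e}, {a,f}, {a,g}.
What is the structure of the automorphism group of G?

Vertex a has degree 6 and every other vertex has degree 1, so G is the star K_{1,6} with centre a. Any automorphism fixes the centre and permutes the 6 leaves freely, so Aut(G) ≅ S_6 of order 6! = 720.

S_6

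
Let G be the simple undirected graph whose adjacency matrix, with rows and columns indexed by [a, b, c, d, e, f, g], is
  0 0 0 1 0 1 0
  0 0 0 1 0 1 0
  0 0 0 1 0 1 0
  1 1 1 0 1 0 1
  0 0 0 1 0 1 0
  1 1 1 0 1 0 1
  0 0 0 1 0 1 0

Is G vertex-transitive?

No

Automorphisms preserve degree, but G has vertices of degree 2 and vertices of degree 5; no automorphism maps one to the other, so G is not vertex-transitive.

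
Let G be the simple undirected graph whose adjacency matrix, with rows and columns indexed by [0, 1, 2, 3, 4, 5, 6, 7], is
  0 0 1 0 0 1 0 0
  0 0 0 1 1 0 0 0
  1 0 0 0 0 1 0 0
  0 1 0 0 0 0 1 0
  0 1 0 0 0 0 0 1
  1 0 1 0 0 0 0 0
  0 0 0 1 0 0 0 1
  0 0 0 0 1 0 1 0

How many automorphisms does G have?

G has two connected components, {1, 3, 4, 6, 7} and {0, 2, 5}; each is 2-regular, so G = C_5 ⊔ C_3. The components are non-isomorphic (different sizes), so Aut(G) = Aut(C_5) × Aut(C_3) = D_5 × D_3 of order 10·6 = 60.

60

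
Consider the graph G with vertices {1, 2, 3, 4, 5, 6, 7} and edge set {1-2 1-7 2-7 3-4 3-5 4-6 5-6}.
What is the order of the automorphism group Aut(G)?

G has two connected components, {3, 4, 5, 6} and {1, 2, 7}; each is 2-regular, so G = C_4 ⊔ C_3. No automorphism exchanges components of different sizes, hence Aut(G) is the direct product D_3 × D_4, order 48.

48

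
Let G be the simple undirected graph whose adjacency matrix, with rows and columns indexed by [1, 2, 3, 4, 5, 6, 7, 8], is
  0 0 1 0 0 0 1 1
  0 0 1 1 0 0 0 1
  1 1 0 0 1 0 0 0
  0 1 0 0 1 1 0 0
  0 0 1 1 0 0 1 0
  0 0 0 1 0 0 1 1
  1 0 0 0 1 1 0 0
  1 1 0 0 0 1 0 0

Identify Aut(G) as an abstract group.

Z_2^3 ⋊ S_3

G is 3-regular and bipartite on 2^3 = 8 vertices with girth 4; it is the hypercube graph Q_3. The symmetry group of the 3-cube is the hyperoctahedral group B_3 = Z_2 ≀ S_3, of order 2^3·3! = 48.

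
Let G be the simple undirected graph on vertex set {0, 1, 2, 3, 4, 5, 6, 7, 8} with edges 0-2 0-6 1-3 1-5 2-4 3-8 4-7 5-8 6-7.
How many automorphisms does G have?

80

G has two connected components, {0, 2, 4, 6, 7} and {1, 3, 5, 8}; each is 2-regular, so G = C_5 ⊔ C_4. The components are non-isomorphic (different sizes), so Aut(G) = Aut(C_4) × Aut(C_5) = D_4 × D_5 of order 8·10 = 80.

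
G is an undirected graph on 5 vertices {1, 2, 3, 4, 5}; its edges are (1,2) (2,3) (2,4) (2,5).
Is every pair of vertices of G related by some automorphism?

No

Vertex 2 is the only vertex of degree 4, so every automorphism fixes it; G is not vertex-transitive.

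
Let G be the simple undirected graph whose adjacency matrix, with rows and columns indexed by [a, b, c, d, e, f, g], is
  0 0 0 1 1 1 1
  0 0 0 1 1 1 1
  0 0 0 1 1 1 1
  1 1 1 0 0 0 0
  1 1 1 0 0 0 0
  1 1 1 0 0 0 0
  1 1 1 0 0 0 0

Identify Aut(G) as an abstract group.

S_4 × S_3

The vertices split by degree into {a, b, c} (degree 4) and {d, e, f, g} (degree 3); every edge runs between the two parts, so G is the complete bipartite graph K_{3,4}. The parts have unequal sizes, so no automorphism swaps them; each part is permuted independently, giving S_4 × S_3 of order 4!·3! = 144.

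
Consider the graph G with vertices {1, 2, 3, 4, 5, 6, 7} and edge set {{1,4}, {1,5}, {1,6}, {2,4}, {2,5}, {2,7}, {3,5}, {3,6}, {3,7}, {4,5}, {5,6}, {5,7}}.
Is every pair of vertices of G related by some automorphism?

Vertex 5 is the only vertex of degree 6, so every automorphism fixes it; G is not vertex-transitive.

No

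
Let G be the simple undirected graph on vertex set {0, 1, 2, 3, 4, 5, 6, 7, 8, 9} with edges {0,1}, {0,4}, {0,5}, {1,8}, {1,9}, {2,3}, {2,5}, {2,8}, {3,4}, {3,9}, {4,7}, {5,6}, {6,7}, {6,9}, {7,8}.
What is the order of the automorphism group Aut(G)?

G is 3-regular on 10 vertices with no triangles and no 4-cycles (girth 5): this is the Petersen graph. Viewing the Petersen graph as the Kneser graph K(5,2) — vertices are 2-subsets of {1,…,5}, edges join disjoint pairs — its automorphisms are exactly the permutations of the 5-element set, so Aut ≅ S_5 of order 120.

120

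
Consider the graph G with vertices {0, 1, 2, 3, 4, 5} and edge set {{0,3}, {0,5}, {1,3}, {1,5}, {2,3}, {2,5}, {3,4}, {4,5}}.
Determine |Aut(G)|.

The vertices split by degree into {3, 5} (degree 4) and {0, 1, 2, 4} (degree 2); every edge runs between the two parts, so G is the complete bipartite graph K_{2,4}. Automorphisms preserve the bipartition setwise (since the parts differ in size) and act as S_4 × S_2 within it; |Aut| = 48.

48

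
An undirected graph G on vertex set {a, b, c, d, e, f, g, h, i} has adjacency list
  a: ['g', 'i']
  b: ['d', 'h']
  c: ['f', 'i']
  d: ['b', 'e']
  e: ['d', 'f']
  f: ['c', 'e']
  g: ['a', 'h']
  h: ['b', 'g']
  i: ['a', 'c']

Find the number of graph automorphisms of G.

G is 2-regular and connected on 9 vertices, i.e. the cycle C_9. The automorphisms of the 9-cycle are exactly the symmetries of a regular 9-gon: the dihedral group D_9, |D_9| = 18.

18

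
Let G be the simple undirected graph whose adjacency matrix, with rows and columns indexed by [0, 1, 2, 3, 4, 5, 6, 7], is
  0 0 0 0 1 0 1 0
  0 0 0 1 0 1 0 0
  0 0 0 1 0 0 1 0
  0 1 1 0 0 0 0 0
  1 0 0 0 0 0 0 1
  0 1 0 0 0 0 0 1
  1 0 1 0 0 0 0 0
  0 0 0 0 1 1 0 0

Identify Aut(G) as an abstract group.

D_8

Every vertex has degree 2 and the graph is connected, so G is the 8-cycle C_8. The automorphisms of the 8-cycle are exactly the symmetries of a regular 8-gon: the dihedral group D_8, |D_8| = 16.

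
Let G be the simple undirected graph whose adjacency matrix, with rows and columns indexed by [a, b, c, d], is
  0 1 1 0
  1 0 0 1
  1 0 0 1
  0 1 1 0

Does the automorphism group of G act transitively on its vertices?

G is 2-regular and bipartite on 2^2 = 4 vertices with girth 4; it is the hypercube graph Q_2. The symmetry group of the 2-cube is the hyperoctahedral group B_2 = Z_2 ≀ S_2, of order 2^2·2! = 8. This group acts transitively on the 4 vertices.

Yes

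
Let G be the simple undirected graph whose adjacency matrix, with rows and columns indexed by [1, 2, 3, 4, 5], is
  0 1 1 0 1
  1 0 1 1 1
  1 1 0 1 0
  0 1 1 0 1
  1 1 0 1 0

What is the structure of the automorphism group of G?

D_4

Vertex 2 is the unique vertex of degree 4; the remaining 4 vertices each have degree 3 and induce a cycle, so G is the wheel on 5 vertices with hub 2. Every automorphism fixes the hub and acts on the rim 4-cycle, so Aut(G) ≅ Aut(C_4) = D_4 of order 8.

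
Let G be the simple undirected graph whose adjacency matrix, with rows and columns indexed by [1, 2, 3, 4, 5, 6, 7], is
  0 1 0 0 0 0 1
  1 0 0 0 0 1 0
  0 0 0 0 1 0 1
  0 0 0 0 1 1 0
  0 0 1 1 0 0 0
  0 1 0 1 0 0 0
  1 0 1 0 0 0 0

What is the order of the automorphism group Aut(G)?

G is 2-regular and connected on 7 vertices, i.e. the cycle C_7. The automorphisms of the 7-cycle are exactly the symmetries of a regular 7-gon: the dihedral group D_7, |D_7| = 14.

14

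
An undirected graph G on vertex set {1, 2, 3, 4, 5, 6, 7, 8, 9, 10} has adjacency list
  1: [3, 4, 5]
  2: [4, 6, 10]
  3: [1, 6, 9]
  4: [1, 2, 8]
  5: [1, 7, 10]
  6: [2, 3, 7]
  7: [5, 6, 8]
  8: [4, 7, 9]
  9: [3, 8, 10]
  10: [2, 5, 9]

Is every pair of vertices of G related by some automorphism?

Yes

G is 3-regular on 10 vertices with no triangles and no 4-cycles (girth 5): this is the Petersen graph. It is a classical fact that the Petersen graph has automorphism group S_5 (order 120), arising from its description as the Kneser graph K(5,2). This group acts transitively on the 10 vertices.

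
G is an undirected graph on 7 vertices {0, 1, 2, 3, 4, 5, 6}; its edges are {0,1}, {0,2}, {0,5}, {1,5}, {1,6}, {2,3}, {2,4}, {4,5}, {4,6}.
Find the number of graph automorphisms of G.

1

The degree sequence is [3, 3, 3, 1, 3, 3, 2]. Checking the degree-preserving permutations of the vertex set shows that none except the identity preserves every edge, so Aut(G) is trivial.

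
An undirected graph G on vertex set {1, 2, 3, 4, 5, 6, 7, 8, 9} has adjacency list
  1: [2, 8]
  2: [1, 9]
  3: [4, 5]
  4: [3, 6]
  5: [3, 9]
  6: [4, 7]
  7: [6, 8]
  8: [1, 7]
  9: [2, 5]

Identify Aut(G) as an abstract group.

D_9

Every vertex has degree 2 and the graph is connected, so G is the 9-cycle C_9. C_9 has 9 rotations and 9 reflections, so Aut(C_9) ≅ D_9 of order 18.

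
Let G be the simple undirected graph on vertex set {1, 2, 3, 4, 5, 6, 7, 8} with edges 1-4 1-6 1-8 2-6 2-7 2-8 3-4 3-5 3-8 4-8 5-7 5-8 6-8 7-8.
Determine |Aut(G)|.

14

Vertex 8 is the unique vertex of degree 7; the remaining 7 vertices each have degree 3 and induce a cycle, so G is the wheel on 8 vertices with hub 8. Every automorphism fixes the hub and acts on the rim 7-cycle, so Aut(G) ≅ Aut(C_7) = D_7 of order 14.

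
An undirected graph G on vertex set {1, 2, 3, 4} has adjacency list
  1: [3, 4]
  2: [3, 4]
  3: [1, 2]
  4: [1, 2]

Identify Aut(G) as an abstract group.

the dihedral group of order 8

Every vertex has degree 2 and the graph is connected, so G is the 4-cycle C_4. The automorphisms of the 4-cycle are exactly the symmetries of a regular 4-gon: the dihedral group D_4, |D_4| = 8.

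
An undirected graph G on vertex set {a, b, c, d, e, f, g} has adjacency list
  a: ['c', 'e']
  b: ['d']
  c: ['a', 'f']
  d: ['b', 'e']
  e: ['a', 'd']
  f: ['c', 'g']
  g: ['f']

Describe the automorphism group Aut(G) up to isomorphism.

The degree sequence is [2, 1, 2, 2, 2, 2, 1]; the two degree-1 vertices b and g are the ends of a path, so G = P_7. A path has exactly one nontrivial symmetry — reversal — giving Aut(G) of order 2.

C_2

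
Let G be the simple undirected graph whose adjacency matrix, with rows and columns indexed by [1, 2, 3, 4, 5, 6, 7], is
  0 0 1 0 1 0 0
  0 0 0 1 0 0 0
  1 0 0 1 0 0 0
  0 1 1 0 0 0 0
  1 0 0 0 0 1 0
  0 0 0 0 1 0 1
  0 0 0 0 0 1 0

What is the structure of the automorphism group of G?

Z_2

The degree sequence is [2, 1, 2, 2, 2, 2, 1]; the two degree-1 vertices 2 and 7 are the ends of a path, so G = P_7. A path has exactly one nontrivial symmetry — reversal — giving Aut(G) of order 2.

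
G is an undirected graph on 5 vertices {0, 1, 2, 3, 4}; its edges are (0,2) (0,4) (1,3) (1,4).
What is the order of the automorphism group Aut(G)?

2

The degree sequence is [2, 2, 1, 1, 2]; the two degree-1 vertices 2 and 3 are the ends of a path, so G = P_5. The only nontrivial automorphism of a path is the end-to-end reflection, so Aut(G) ≅ Z_2.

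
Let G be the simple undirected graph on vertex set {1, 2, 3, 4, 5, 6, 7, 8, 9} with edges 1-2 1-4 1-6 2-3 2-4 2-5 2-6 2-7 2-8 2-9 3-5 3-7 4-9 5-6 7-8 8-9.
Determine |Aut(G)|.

Vertex 2 is the unique vertex of degree 8; the remaining 8 vertices each have degree 3 and induce a cycle, so G is the wheel on 9 vertices with hub 2. With the hub fixed, the remaining symmetry is that of the rim cycle C_8, giving the dihedral group D_8.

16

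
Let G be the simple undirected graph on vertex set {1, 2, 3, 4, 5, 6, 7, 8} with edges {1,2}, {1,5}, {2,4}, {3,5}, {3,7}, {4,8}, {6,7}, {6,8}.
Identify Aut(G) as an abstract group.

the dihedral group of order 16

G is 2-regular and connected on 8 vertices, i.e. the cycle C_8. The automorphisms of the 8-cycle are exactly the symmetries of a regular 8-gon: the dihedral group D_8, |D_8| = 16.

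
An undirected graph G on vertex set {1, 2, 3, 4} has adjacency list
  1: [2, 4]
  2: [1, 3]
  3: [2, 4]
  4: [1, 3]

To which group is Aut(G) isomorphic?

(S_2 × S_2) ⋊ Z_2

G is 2-regular and bipartite with parts {2, 4} and {1, 3} (each part is independent and every cross-pair is an edge), so G = K_{2,2}. Aut(K_{2,2}) is the wreath product S_2 ≀ Z_2: permute within each part, then optionally swap the parts; |Aut| = 2·(2!)² = 8.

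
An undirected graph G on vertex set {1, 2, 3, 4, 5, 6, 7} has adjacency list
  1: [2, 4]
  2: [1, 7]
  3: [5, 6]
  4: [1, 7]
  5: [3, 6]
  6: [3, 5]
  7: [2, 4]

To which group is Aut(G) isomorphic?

D_3 × D_4

G has two connected components, {1, 2, 4, 7} and {3, 5, 6}; each is 2-regular, so G = C_4 ⊔ C_3. No automorphism exchanges components of different sizes, hence Aut(G) is the direct product D_3 × D_4, order 48.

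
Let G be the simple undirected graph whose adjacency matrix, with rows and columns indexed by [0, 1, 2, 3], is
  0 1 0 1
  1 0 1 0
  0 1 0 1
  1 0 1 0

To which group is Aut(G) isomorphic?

the dihedral group of order 8

G is 2-regular and bipartite on 2^2 = 4 vertices with girth 4; it is the hypercube graph Q_2. The symmetry group of the 2-cube is the hyperoctahedral group B_2 = Z_2 ≀ S_2, of order 2^2·2! = 8.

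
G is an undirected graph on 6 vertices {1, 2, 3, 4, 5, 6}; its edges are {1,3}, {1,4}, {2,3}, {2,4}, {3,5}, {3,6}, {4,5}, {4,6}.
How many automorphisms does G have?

48

The vertices split by degree into {3, 4} (degree 4) and {1, 2, 5, 6} (degree 2); every edge runs between the two parts, so G is the complete bipartite graph K_{2,4}. The parts have unequal sizes, so no automorphism swaps them; each part is permuted independently, giving S_4 × S_2 of order 4!·2! = 48.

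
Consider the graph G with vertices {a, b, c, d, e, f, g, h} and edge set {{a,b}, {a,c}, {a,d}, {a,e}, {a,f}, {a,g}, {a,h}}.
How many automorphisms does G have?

5040

Vertex a has degree 7 and every other vertex has degree 1, so G is the star K_{1,7} with centre a. Any automorphism fixes the centre and permutes the 7 leaves freely, so Aut(G) ≅ S_7 of order 7! = 5040.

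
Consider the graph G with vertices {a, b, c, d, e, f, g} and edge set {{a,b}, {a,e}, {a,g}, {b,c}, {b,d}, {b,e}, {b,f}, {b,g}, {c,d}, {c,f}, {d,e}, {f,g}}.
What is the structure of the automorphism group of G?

the dihedral group of order 12

Vertex b is the unique vertex of degree 6; the remaining 6 vertices each have degree 3 and induce a cycle, so G is the wheel on 7 vertices with hub b. With the hub fixed, the remaining symmetry is that of the rim cycle C_6, giving the dihedral group D_6.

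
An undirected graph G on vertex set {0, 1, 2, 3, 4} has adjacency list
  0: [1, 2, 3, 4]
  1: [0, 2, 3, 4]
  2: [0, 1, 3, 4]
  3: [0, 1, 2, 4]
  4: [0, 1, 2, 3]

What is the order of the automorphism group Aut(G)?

Every vertex has degree 4, so G is the complete graph K_5. Every bijection on the vertex set is an automorphism of K_5; hence Aut(K_5) ≅ S_5, order 120.

120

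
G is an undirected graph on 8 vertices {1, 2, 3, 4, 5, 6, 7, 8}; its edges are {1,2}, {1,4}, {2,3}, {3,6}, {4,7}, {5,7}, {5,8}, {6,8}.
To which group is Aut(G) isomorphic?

G is 2-regular and connected on 8 vertices, i.e. the cycle C_8. The automorphisms of the 8-cycle are exactly the symmetries of a regular 8-gon: the dihedral group D_8, |D_8| = 16.

D_8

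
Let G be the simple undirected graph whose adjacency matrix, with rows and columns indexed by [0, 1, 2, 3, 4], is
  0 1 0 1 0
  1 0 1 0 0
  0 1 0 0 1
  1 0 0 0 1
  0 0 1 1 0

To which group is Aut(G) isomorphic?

Every vertex has degree 2 and the graph is connected, so G is the 5-cycle C_5. C_5 has 5 rotations and 5 reflections, so Aut(C_5) ≅ D_5 of order 10.

the dihedral group of order 10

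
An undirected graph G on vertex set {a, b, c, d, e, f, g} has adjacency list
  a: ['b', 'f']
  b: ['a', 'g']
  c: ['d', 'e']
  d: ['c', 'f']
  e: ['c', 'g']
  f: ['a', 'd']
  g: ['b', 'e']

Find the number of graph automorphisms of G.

G is 2-regular and connected on 7 vertices, i.e. the cycle C_7. C_7 has 7 rotations and 7 reflections, so Aut(C_7) ≅ D_7 of order 14.

14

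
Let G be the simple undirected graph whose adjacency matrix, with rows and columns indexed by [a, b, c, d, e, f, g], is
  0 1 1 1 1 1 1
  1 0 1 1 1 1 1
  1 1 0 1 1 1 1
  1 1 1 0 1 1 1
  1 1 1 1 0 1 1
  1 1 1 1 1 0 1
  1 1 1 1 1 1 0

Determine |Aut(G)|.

5040

Every vertex has degree 6, so G is the complete graph K_7. Every bijection on the vertex set is an automorphism of K_7; hence Aut(K_7) ≅ S_7, order 5040.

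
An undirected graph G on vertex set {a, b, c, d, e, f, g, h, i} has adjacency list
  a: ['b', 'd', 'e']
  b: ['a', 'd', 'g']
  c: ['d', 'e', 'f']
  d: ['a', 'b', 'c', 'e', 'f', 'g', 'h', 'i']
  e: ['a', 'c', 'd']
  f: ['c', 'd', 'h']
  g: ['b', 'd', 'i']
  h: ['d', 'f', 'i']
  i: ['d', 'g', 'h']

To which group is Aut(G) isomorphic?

the dihedral group of order 16

Vertex d is the unique vertex of degree 8; the remaining 8 vertices each have degree 3 and induce a cycle, so G is the wheel on 9 vertices with hub d. With the hub fixed, the remaining symmetry is that of the rim cycle C_8, giving the dihedral group D_8.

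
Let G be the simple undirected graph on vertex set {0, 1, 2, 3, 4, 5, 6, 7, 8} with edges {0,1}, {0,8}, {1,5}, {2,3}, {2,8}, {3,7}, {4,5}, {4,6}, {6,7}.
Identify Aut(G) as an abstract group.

the dihedral group of order 18

Every vertex has degree 2 and the graph is connected, so G is the 9-cycle C_9. C_9 has 9 rotations and 9 reflections, so Aut(C_9) ≅ D_9 of order 18.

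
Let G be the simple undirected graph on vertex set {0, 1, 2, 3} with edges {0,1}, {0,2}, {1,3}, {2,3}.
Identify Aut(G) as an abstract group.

D_4

G is 2-regular and bipartite on 2^2 = 4 vertices with girth 4; it is the hypercube graph Q_2. The symmetry group of the 2-cube is the hyperoctahedral group B_2 = Z_2 ≀ S_2, of order 2^2·2! = 8.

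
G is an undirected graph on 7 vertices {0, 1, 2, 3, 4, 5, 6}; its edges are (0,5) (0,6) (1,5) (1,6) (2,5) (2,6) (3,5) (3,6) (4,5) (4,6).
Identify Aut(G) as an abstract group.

S_2 × S_5

The vertices split by degree into {5, 6} (degree 5) and {0, 1, 2, 3, 4} (degree 2); every edge runs between the two parts, so G is the complete bipartite graph K_{2,5}. Automorphisms preserve the bipartition setwise (since the parts differ in size) and act as S_2 × S_5 within it; |Aut| = 240.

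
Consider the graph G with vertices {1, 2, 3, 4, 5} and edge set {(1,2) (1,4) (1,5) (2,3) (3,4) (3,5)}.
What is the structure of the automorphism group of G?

S_2 × S_3

The vertices split by degree into {1, 3} (degree 3) and {2, 4, 5} (degree 2); every edge runs between the two parts, so G is the complete bipartite graph K_{2,3}. The parts have unequal sizes, so no automorphism swaps them; each part is permuted independently, giving S_2 × S_3 of order 2!·3! = 12.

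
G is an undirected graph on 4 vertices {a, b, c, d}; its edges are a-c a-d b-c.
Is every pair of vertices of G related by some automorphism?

No

Automorphisms preserve degree, but G has vertices of degree 1 and vertices of degree 2; no automorphism maps one to the other, so G is not vertex-transitive.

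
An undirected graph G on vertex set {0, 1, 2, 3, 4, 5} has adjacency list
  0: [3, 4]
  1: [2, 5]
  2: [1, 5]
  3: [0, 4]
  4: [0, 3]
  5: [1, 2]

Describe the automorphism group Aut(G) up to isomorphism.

G has two connected components, {0, 3, 4} and {1, 2, 5}; each is 2-regular, so G = C_3 ⊔ C_3. With two isomorphic components, Aut(G) = Aut(C_3) ≀ S_2 = (D_3 × D_3) ⋊ Z_2: permute each cycle by D_3, then optionally swap the two cycles. Order 2·(2·3)² = 72.

D_3 ≀ Z_2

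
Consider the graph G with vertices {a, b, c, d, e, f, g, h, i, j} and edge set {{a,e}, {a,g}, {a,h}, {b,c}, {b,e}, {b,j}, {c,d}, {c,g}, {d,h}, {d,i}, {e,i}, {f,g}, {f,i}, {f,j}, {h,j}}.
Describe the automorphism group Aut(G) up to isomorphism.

G is 3-regular on 10 vertices with no triangles and no 4-cycles (girth 5): this is the Petersen graph. It is a classical fact that the Petersen graph has automorphism group S_5 (order 120), arising from its description as the Kneser graph K(5,2).

the symmetric group S_5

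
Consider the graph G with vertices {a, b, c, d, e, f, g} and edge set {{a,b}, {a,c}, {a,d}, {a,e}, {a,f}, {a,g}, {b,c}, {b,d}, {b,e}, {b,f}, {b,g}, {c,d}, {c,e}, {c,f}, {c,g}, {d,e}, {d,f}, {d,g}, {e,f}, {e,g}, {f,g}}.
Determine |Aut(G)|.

All 7 vertices are pairwise adjacent: G = K_7. Every bijection on the vertex set is an automorphism of K_7; hence Aut(K_7) ≅ S_7, order 5040.

5040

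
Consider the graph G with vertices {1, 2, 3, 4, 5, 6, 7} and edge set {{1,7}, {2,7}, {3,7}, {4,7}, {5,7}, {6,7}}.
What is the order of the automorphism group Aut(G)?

720

Vertex 7 has degree 6 and every other vertex has degree 1, so G is the star K_{1,6} with centre 7. Any automorphism fixes the centre and permutes the 6 leaves freely, so Aut(G) ≅ S_6 of order 6! = 720.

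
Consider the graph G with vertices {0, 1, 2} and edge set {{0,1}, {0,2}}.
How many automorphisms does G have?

The degree sequence is [2, 1, 1]; the two degree-1 vertices 1 and 2 are the ends of a path, so G = P_3. The only nontrivial automorphism of a path is the end-to-end reflection, so Aut(G) ≅ Z_2.

2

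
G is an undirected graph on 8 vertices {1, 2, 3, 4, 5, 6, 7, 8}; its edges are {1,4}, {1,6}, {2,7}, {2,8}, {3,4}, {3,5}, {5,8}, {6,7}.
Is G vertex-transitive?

Every vertex has degree 2 and the graph is connected, so G is the 8-cycle C_8. C_8 has 8 rotations and 8 reflections, so Aut(C_8) ≅ D_8 of order 16. This group acts transitively on the 8 vertices.

Yes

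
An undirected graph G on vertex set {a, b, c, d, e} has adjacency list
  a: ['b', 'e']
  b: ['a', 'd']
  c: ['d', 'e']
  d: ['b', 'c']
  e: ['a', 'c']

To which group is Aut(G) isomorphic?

D_5

G is 2-regular and connected on 5 vertices, i.e. the cycle C_5. The automorphisms of the 5-cycle are exactly the symmetries of a regular 5-gon: the dihedral group D_5, |D_5| = 10.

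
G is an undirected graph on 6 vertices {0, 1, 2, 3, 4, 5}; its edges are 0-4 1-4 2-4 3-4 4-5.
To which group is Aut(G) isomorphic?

S_5

Vertex 4 has degree 5 and every other vertex has degree 1, so G is the star K_{1,5} with centre 4. Any automorphism fixes the centre and permutes the 5 leaves freely, so Aut(G) ≅ S_5 of order 5! = 120.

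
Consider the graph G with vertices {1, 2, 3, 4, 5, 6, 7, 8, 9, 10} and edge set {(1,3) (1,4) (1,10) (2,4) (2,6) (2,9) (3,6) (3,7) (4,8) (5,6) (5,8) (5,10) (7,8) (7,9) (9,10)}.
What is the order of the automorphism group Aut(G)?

120

G is 3-regular on 10 vertices with no triangles and no 4-cycles (girth 5): this is the Petersen graph. Viewing the Petersen graph as the Kneser graph K(5,2) — vertices are 2-subsets of {1,…,5}, edges join disjoint pairs — its automorphisms are exactly the permutations of the 5-element set, so Aut ≅ S_5 of order 120.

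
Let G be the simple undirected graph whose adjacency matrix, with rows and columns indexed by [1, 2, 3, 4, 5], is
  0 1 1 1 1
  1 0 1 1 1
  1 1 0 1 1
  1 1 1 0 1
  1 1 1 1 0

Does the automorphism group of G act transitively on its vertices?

Every vertex has degree 4, so G is the complete graph K_5. Any permutation of the 5 vertices preserves K_5, so Aut(K_5) = S_5 of order 5! = 120. Under this action every vertex can be carried to every other, so G is vertex-transitive.

Yes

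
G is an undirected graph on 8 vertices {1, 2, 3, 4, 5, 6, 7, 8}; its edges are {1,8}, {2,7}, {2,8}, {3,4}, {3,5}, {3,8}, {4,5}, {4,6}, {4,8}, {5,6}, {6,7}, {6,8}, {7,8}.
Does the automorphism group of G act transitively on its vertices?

No

Vertex 1 is the only vertex of degree 1, so every automorphism fixes it; G is not vertex-transitive.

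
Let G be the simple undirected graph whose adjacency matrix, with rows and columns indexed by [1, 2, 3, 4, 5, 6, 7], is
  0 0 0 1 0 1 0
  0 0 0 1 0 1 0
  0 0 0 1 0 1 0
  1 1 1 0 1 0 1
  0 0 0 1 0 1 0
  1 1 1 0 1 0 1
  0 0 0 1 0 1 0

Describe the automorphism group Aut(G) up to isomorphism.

The vertices split by degree into {4, 6} (degree 5) and {1, 2, 3, 5, 7} (degree 2); every edge runs between the two parts, so G is the complete bipartite graph K_{2,5}. The parts have unequal sizes, so no automorphism swaps them; each part is permuted independently, giving S_5 × S_2 of order 5!·2! = 240.

S_5 × S_2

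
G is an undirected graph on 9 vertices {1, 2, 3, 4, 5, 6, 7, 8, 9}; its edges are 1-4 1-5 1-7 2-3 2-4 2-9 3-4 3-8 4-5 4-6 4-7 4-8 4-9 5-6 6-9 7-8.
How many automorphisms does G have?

16

Vertex 4 is the unique vertex of degree 8; the remaining 8 vertices each have degree 3 and induce a cycle, so G is the wheel on 9 vertices with hub 4. Every automorphism fixes the hub and acts on the rim 8-cycle, so Aut(G) ≅ Aut(C_8) = D_8 of order 16.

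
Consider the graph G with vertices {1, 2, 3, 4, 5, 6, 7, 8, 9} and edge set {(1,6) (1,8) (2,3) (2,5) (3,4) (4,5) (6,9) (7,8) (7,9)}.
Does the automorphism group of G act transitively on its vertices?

No

G has two connected components, {1, 6, 7, 8, 9} and {2, 3, 4, 5}; each is 2-regular, so G = C_5 ⊔ C_4. The orbit of 1 under Aut(G) is {1, 6, 7, 8, 9}, which does not contain 2, so G is not vertex-transitive.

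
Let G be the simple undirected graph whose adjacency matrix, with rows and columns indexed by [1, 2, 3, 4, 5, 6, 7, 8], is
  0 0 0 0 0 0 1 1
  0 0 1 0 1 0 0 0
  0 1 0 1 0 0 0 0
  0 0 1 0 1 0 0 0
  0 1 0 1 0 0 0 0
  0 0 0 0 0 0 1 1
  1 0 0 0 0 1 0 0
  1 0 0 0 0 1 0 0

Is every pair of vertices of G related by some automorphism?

Yes

G has two connected components, {1, 6, 7, 8} and {2, 3, 4, 5}; each is 2-regular, so G = C_4 ⊔ C_4. Aut of a disjoint union of two copies of C_4 is the wreath product D_4 ≀ Z_2, of order 2·8² = 128. This group acts transitively on the 8 vertices.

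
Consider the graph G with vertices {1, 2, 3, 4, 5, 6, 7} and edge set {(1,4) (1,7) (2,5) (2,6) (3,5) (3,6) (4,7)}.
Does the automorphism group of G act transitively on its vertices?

No

G has two connected components, {2, 3, 5, 6} and {1, 4, 7}; each is 2-regular, so G = C_4 ⊔ C_3. The orbit of 1 under Aut(G) is {1, 4, 7}, which does not contain 2, so G is not vertex-transitive.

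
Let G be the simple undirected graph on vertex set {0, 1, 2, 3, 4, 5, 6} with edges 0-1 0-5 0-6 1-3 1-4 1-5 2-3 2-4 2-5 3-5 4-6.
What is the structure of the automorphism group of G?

The degree sequence is [3, 4, 3, 3, 3, 4, 2]. Checking the degree-preserving permutations of the vertex set shows that none except the identity preserves every edge, so Aut(G) is trivial.

the trivial group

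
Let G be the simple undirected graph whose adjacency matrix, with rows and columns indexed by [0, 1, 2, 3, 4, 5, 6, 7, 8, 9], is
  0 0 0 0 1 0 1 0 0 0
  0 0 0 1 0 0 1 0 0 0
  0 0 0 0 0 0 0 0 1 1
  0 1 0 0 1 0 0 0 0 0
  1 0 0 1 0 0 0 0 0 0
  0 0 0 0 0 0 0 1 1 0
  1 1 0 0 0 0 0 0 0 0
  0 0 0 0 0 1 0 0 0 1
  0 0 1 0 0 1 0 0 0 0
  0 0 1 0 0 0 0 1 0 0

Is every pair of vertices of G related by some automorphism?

Yes

G has two connected components, {0, 1, 3, 4, 6} and {2, 5, 7, 8, 9}; each is 2-regular, so G = C_5 ⊔ C_5. With two isomorphic components, Aut(G) = Aut(C_5) ≀ S_2 = (D_5 × D_5) ⋊ Z_2: permute each cycle by D_5, then optionally swap the two cycles. Order 2·(2·5)² = 200. This group acts transitively on the 10 vertices.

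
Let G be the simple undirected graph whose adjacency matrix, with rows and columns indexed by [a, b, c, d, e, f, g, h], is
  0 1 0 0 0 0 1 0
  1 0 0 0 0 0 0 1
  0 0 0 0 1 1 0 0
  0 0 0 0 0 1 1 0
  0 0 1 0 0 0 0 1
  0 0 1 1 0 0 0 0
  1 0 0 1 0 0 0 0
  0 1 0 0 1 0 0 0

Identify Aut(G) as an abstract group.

D_8

G is 2-regular and connected on 8 vertices, i.e. the cycle C_8. The automorphisms of the 8-cycle are exactly the symmetries of a regular 8-gon: the dihedral group D_8, |D_8| = 16.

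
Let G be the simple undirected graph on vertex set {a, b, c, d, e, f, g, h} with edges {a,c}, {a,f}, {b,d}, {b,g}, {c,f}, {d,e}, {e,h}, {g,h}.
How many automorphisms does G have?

G has two connected components, {b, d, e, g, h} and {a, c, f}; each is 2-regular, so G = C_5 ⊔ C_3. The components are non-isomorphic (different sizes), so Aut(G) = Aut(C_3) × Aut(C_5) = D_3 × D_5 of order 6·10 = 60.

60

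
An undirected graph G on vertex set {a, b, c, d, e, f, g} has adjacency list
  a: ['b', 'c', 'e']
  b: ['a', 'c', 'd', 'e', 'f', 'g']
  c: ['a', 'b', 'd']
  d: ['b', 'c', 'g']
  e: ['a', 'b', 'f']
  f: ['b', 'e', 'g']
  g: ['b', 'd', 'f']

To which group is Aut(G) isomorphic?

the dihedral group of order 12

Vertex b is the unique vertex of degree 6; the remaining 6 vertices each have degree 3 and induce a cycle, so G is the wheel on 7 vertices with hub b. Every automorphism fixes the hub and acts on the rim 6-cycle, so Aut(G) ≅ Aut(C_6) = D_6 of order 12.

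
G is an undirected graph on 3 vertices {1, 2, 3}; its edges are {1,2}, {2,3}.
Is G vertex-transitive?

Vertex 2 is the only vertex of degree 2, so every automorphism fixes it; G is not vertex-transitive.

No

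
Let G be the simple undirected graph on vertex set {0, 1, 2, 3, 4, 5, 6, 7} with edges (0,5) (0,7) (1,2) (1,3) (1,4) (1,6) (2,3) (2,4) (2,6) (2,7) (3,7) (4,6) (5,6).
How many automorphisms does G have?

1

Degrees alone do not determine every vertex (e.g. 0 and 5 both have degree 2), but their neighbour-degree multisets differ: N(0) has degrees [2, 3] while N(5) has degrees [2, 4]. Repeating this refinement separates all vertices, so the only automorphism is the identity.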